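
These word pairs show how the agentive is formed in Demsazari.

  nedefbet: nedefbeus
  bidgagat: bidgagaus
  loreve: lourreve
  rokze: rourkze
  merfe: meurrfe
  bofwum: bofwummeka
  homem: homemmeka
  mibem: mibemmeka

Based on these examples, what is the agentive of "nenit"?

nenius

nedefbet and loreve both have last vowel 'e' yet inflect differently (nedefbeus, lourreve), so the last vowel is not what conditions the rule; the final letter is.
"nenit" ends in -t. The stems ending in -t (nedefbet → nedefbeus, bidgagat → bidgagaus) drop the final letter and add -us.
The other patterns: stems ending in -e insert -ur- after the first vowel; stems ending in -m double the final consonant and add -eka.
So nenit → nenius.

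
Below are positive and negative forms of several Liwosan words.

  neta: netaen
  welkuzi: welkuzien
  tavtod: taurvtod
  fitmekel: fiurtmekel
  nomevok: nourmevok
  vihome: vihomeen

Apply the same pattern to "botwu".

vihome and fitmekel both have last vowel 'e' yet inflect differently (vihomeen, fiurtmekel), so the last vowel is not what conditions the rule; whether the stem ends in a vowel or a consonant is.
"botwu" ends in a vowel. The stems ending in a vowel (welkuzi → welkuzien, neta → netaen, vihome → vihomeen) add -en.
The other pattern: stems ending in a consonant insert -ur- after the first vowel.
So botwu → botwuen.

botwuen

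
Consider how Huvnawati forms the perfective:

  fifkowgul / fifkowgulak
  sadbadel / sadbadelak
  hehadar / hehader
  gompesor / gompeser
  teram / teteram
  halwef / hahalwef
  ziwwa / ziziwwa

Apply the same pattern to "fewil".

"fewil" ends in -l. The stems ending in -l (fifkowgul → fifkowgulak, sadbadel → sadbadelak) add -ak.
The other patterns: stems ending in -r change the last vowel to 'e'; stems ending in -a, -f or -m repeat the first consonant+vowel as a prefix.
So fewil → fewilak.

fewilak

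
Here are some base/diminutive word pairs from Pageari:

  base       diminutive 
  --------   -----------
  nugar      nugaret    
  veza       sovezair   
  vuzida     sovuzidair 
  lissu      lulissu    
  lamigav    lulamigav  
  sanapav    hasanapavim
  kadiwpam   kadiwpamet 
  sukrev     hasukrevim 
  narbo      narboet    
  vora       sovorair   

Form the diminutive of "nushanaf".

nushanafet

sanapav and lamigav both end in -v yet inflect differently (hasanapavim, lulamigav), so the final letter is not what conditions the rule; the first letter is.
"nushanaf" begins with n-. The stems beginning with n- (nugar → nugaret, narbo → narboet) add -et.
So nushanaf → nushanafet.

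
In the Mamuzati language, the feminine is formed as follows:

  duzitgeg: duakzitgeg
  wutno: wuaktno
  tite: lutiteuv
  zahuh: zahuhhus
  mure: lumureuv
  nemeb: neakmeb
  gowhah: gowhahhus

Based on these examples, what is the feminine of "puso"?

puakso

tite and duzitgeg both have last vowel 'e' yet inflect differently (lutiteuv, duakzitgeg), so the last vowel is not what conditions the rule; the final letter is.
"puso" ends in -o. The one such stem in the data (wutno → wuaktno) inserts -ak- after the first vowel (as do duzitgeg, nemeb), so the same rule applies.
The other patterns: stems ending in -h double the final consonant and add -us; stems ending in -e add lu- … -uv around the stem.
So puso → puakso.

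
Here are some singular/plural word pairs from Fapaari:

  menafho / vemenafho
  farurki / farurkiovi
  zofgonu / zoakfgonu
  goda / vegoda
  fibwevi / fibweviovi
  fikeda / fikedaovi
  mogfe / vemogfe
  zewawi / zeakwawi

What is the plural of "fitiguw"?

farurki and zewawi both end in -i yet inflect differently (farurkiovi, zeakwawi), so the final letter is not what conditions the rule; the first letter is.
"fitiguw" begins with f-. The stems beginning with f- (fikeda → fikedaovi, farurki → farurkiovi, fibwevi → fibweviovi) add -ovi.
So fitiguw → fitiguwovi.

fitiguwovi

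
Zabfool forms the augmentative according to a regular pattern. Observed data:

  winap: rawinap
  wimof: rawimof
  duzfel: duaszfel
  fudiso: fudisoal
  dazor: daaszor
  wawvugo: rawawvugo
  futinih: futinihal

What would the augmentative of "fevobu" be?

"fevobu" begins with f-. The stems beginning with f- (fudiso → fudisoal, futinih → futinihal) add -al.
So fevobu → fevobual.

fevobual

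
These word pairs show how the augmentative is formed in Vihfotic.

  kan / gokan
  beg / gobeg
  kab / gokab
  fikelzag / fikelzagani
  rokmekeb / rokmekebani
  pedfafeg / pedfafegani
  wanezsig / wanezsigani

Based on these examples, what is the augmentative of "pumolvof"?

beg and fikelzag both end in -g yet inflect differently (gobeg, fikelzagani), so the final letter is not what conditions the rule; the number of vowels is.
"pumolvof" has 3 vowels. The stems with 3 vowels (fikelzag → fikelzagani, rokmekeb → rokmekebani, pedfafeg → pedfafegani) add -ani.
The other pattern: stems with 1 vowel add the prefix go-.
So pumolvof → pumolvofani.

pumolvofani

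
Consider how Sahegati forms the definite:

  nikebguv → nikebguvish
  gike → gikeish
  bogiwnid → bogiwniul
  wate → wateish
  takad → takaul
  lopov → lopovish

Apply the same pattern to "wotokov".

wotokovish

takad and lopov both have 2 vowels yet inflect differently (takaul, lopovish), so the number of vowels is not what conditions the rule; the final letter is.
"wotokov" ends in -v. The stems ending in -v (lopov → lopovish, nikebguv → nikebguvish) add -ish.
The other pattern: stems ending in -d drop the final letter and add -ul.
So wotokov → wotokovish.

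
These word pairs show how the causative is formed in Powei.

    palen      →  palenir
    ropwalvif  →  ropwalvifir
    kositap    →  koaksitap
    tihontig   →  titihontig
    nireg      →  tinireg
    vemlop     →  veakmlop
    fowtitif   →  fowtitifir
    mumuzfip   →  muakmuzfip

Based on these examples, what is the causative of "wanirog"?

tiwanirog

tihontig and mumuzfip both have last vowel 'i' yet inflect differently (titihontig, muakmuzfip), so the last vowel is not what conditions the rule; the final letter is.
"wanirog" ends in -g. The stems ending in -g (tihontig → titihontig, nireg → tinireg) add the prefix ti-.
The other patterns: stems ending in -p insert -ak- after the first vowel; stems ending in -f or -n add -ir.
So wanirog → tiwanirog.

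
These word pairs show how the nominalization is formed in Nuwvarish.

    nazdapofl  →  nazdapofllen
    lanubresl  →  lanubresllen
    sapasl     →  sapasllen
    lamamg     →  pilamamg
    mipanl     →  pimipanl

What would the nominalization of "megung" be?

"megung" has second-to-last letter 'n'. The one such stem in the data (mipanl → pimipanl) adds the prefix pi-, so the same rule applies.
So megung → pimegung.

pimegung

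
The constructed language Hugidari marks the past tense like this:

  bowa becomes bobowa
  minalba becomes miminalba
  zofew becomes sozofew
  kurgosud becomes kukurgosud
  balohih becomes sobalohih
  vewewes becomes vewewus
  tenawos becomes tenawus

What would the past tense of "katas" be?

katus

vewewes and zofew both have last vowel 'e' yet inflect differently (vewewus, sozofew), so the last vowel is not what conditions the rule; the final letter is.
"katas" ends in -s. The stems ending in -s (vewewes → vewewus, tenawos → tenawus) change the last vowel to 'u'.
So katas → katus.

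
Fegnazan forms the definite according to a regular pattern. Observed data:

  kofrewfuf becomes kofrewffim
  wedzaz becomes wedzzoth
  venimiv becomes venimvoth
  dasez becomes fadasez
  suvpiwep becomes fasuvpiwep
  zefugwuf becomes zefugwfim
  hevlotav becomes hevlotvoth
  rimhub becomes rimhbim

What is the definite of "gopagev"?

"gopagev" has last vowel 'e'. The stems whose last vowel is 'e' (suvpiwep → fasuvpiwep, dasez → fadasez) add the prefix fa-.
The other patterns: stems whose last vowel is 'u' delete the last vowel and add -im; stems whose last vowel is 'a' or 'i' delete the last vowel and add -oth.
So gopagev → fagopagev.

fagopagev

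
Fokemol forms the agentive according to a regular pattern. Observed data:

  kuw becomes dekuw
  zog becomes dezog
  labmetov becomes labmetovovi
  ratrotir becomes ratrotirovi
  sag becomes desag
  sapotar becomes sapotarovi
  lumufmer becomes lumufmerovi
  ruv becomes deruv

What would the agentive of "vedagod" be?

vedagodovi

ruv and labmetov both end in -v yet inflect differently (deruv, labmetovovi), so the final letter is not what conditions the rule; the number of vowels is.
"vedagod" has 3 vowels. The stems with 3 vowels (lumufmer → lumufmerovi, ratrotir → ratrotirovi, sapotar → sapotarovi) add -ovi.
The other pattern: stems with 1 vowel add the prefix de-.
So vedagod → vedagodovi.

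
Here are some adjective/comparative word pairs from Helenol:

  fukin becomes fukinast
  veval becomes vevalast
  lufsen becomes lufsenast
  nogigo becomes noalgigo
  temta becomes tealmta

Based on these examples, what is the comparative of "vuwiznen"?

vuwiznenast

"vuwiznen" ends in a consonant. The stems ending in a consonant (fukin → fukinast, veval → vevalast, lufsen → lufsenast) add -ast.
So vuwiznen → vuwiznenast.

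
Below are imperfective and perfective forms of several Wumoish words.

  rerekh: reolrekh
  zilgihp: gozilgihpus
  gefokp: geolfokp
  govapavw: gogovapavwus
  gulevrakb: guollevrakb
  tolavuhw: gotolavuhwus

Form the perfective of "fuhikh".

gefokp and zilgihp both end in -p yet inflect differently (geolfokp, gozilgihpus), so the final letter is not what conditions the rule; the second-to-last letter is.
"fuhikh" has second-to-last letter 'k'. The stems whose second-to-last letter is 'k' (gulevrakb → guollevrakb, gefokp → geolfokp, rerekh → reolrekh) insert -ol- after the first vowel.
The other pattern: stems whose second-to-last letter is 'h' or 'v' add go- … -us around the stem.
So fuhikh → fuolhikh.

fuolhikh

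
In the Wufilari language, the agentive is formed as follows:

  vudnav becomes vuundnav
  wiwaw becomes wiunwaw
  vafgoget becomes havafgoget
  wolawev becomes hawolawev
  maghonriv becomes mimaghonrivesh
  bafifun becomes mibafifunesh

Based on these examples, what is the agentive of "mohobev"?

hamohobev

"mohobev" has last vowel 'e'. The stems whose last vowel is 'e' (vafgoget → havafgoget, wolawev → hawolawev) add the prefix ha-.
The other patterns: stems whose last vowel is 'a' insert -un- after the first vowel; stems whose last vowel is 'i' or 'u' add mi- … -esh around the stem.
So mohobev → hamohobev.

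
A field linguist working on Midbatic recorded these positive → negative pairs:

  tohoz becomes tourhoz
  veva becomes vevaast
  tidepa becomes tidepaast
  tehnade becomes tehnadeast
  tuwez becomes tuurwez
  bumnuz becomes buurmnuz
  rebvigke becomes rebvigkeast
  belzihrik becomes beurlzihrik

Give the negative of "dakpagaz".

daurkpagaz

rebvigke and tuwez both have last vowel 'e' yet inflect differently (rebvigkeast, tuurwez), so the last vowel is not what conditions the rule; whether the stem ends in a vowel or a consonant is.
"dakpagaz" ends in a consonant. The stems ending in a consonant (bumnuz → buurmnuz, belzihrik → beurlzihrik, tuwez → tuurwez) insert -ur- after the first vowel.
The other pattern: stems ending in a vowel add -ast.
So dakpagaz → daurkpagaz.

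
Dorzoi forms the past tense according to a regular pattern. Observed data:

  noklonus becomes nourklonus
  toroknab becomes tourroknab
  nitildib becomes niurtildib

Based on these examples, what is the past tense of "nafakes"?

Every pair shown (noklonus → nourklonus, toroknab → tourroknab, nitildib → niurtildib) follows the same rule: insert -ur- after the first vowel.
So nafakes → naurfakes.

naurfakes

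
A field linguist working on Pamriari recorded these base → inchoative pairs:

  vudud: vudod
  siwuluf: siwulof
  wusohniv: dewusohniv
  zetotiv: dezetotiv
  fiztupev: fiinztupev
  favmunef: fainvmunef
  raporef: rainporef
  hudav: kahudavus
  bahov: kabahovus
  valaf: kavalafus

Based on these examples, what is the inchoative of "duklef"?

duinklef

wusohniv and fiztupev both end in -v yet inflect differently (dewusohniv, fiinztupev), so the final letter is not what conditions the rule; the last vowel is.
"duklef" has last vowel 'e'. The stems whose last vowel is 'e' (fiztupev → fiinztupev, favmunef → fainvmunef, raporef → rainporef) insert -in- after the first vowel.
The other patterns: stems whose last vowel is 'u' change the last vowel to 'o'; stems whose last vowel is 'i' add the prefix de-; stems whose last vowel is 'a' or 'o' add ka- … -us around the stem.
So duklef → duinklef.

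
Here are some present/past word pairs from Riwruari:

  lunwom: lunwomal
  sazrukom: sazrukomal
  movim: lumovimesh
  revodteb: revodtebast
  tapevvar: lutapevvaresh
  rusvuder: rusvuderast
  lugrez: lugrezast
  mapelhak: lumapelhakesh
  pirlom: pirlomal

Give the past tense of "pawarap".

pirlom and movim both end in -m yet inflect differently (pirlomal, lumovimesh), so the final letter is not what conditions the rule; the last vowel is.
"pawarap" has last vowel 'a'. The stems whose last vowel is 'a' (tapevvar → lutapevvaresh, mapelhak → lumapelhakesh) add lu- … -esh around the stem.
The other patterns: stems whose last vowel is 'o' add -al; stems whose last vowel is 'e' add -ast.
So pawarap → lupawarapesh.

lupawarapesh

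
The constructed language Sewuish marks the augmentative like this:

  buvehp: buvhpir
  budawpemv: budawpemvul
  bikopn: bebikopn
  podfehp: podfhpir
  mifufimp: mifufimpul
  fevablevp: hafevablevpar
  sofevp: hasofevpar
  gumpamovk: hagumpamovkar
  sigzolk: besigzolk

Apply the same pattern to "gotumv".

gotumvul

buvehp and sofevp both end in -p yet inflect differently (buvhpir, hasofevpar), so the final letter is not what conditions the rule; the second-to-last letter is.
"gotumv" has second-to-last letter 'm'. The stems whose second-to-last letter is 'm' (budawpemv → budawpemvul, mifufimp → mifufimpul) add -ul.
The other patterns: stems whose second-to-last letter is 'h' delete the last vowel and add -ir; stems whose second-to-last letter is 'v' add ha- … -ar around the stem; stems whose second-to-last letter is 'l' or 'p' add the prefix be-.
So gotumv → gotumvul.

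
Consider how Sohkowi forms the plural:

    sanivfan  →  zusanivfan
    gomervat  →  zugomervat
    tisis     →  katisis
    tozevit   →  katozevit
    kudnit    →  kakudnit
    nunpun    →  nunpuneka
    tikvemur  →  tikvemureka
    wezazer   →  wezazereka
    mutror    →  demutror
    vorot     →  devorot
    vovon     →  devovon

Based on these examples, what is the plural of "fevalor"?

defevalor

gomervat and tozevit both end in -t yet inflect differently (zugomervat, katozevit), so the final letter is not what conditions the rule; the last vowel is.
"fevalor" has last vowel 'o'. The stems whose last vowel is 'o' (mutror → demutror, vorot → devorot, vovon → devovon) add the prefix de-.
So fevalor → defevalor.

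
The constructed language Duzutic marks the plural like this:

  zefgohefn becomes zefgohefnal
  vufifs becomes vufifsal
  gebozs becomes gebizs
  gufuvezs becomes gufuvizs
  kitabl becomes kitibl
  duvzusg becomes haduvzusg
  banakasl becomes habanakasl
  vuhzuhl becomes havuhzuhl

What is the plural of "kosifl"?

vufifs and gebozs both end in -s yet inflect differently (vufifsal, gebizs), so the final letter is not what conditions the rule; the second-to-last letter is.
"kosifl" has second-to-last letter 'f'. The stems whose second-to-last letter is 'f' (zefgohefn → zefgohefnal, vufifs → vufifsal) add -al.
The other patterns: stems whose second-to-last letter is 'b' or 'z' change the last vowel to 'i'; stems whose second-to-last letter is 'h' or 's' add the prefix ha-.
So kosifl → kosiflal.

kosiflal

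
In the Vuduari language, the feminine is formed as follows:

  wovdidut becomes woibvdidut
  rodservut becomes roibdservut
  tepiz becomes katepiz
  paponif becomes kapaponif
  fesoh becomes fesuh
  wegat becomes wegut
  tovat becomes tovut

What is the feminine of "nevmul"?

neibvmul

"nevmul" has last vowel 'u'. The stems whose last vowel is 'u' (wovdidut → woibvdidut, rodservut → roibdservut) insert -ib- after the first vowel.
So nevmul → neibvmul.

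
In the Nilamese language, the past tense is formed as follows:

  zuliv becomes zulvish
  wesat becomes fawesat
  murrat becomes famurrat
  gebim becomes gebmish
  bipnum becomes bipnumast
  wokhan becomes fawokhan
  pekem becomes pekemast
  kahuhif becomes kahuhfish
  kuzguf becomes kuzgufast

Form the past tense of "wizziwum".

wizziwumast

kahuhif and kuzguf both end in -f yet inflect differently (kahuhfish, kuzgufast), so the final letter is not what conditions the rule; the last vowel is.
"wizziwum" has last vowel 'u'. The stems whose last vowel is 'u' (kuzguf → kuzgufast, bipnum → bipnumast) add -ast.
The other patterns: stems whose last vowel is 'i' delete the last vowel and add -ish; stems whose last vowel is 'a' add the prefix fa-.
So wizziwum → wizziwumast.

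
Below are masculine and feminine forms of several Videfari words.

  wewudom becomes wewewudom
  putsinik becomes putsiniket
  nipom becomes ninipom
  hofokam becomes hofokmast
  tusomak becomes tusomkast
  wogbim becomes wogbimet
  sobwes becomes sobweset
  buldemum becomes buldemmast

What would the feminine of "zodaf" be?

nipom and hofokam both end in -m yet inflect differently (ninipom, hofokmast), so the final letter is not what conditions the rule; the last vowel is.
"zodaf" has last vowel 'a'. The stems whose last vowel is 'a' (hofokam → hofokmast, tusomak → tusomkast) delete the last vowel and add -ast.
The other patterns: stems whose last vowel is 'o' repeat the first consonant+vowel as a prefix; stems whose last vowel is 'e' or 'i' add -et.
So zodaf → zodfast.

zodfast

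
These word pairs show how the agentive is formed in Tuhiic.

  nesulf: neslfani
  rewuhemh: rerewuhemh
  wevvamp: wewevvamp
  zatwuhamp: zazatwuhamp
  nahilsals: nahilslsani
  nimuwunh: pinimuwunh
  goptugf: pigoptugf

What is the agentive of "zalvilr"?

"zalvilr" has second-to-last letter 'l'. The stems whose second-to-last letter is 'l' (nesulf → neslfani, nahilsals → nahilslsani) delete the last vowel and add -ani.
The other patterns: stems whose second-to-last letter is 'm' repeat the first consonant+vowel as a prefix; stems whose second-to-last letter is 'g' or 'n' add the prefix pi-.
So zalvilr → zalvlrani.

zalvlrani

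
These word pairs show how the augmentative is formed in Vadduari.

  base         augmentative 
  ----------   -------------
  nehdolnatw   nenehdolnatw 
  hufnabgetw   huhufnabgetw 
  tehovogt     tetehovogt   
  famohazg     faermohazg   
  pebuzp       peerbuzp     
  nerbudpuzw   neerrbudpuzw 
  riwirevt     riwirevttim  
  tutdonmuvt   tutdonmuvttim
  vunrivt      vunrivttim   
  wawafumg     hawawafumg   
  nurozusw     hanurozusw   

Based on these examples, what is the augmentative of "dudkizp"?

duerdkizp

nehdolnatw and nerbudpuzw both end in -w yet inflect differently (nenehdolnatw, neerrbudpuzw), so the final letter is not what conditions the rule; the second-to-last letter is.
"dudkizp" has second-to-last letter 'z'. The stems whose second-to-last letter is 'z' (famohazg → faermohazg, pebuzp → peerbuzp, nerbudpuzw → neerrbudpuzw) insert -er- after the first vowel.
The other patterns: stems whose second-to-last letter is 'g' or 't' repeat the first consonant+vowel as a prefix; stems whose second-to-last letter is 'v' double the final consonant and add -im; stems whose second-to-last letter is 'm' or 's' add the prefix ha-.
So dudkizp → duerdkizp.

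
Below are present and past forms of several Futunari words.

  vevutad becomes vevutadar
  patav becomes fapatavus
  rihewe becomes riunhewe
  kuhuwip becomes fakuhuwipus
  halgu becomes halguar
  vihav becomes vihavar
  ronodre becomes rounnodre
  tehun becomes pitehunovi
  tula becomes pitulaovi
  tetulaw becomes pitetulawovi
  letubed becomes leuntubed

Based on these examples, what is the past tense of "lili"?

vihav and patav both end in -v yet inflect differently (vihavar, fapatavus), so the final letter is not what conditions the rule; the first letter is.
"lili" begins with l-. The one such stem in the data (letubed → leuntubed) inserts -un- after the first vowel (as do ronodre, rihewe), so the same rule applies.
So lili → liunli.

liunli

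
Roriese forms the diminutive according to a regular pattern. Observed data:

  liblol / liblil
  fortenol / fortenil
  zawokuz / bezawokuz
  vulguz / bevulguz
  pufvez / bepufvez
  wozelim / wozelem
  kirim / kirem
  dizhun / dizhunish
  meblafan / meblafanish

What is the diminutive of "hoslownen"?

hoslownenish

zawokuz and dizhun both have last vowel 'u' yet inflect differently (bezawokuz, dizhunish), so the last vowel is not what conditions the rule; the final letter is.
"hoslownen" ends in -n. The stems ending in -n (dizhun → dizhunish, meblafan → meblafanish) add -ish.
The other patterns: stems ending in -l change the last vowel to 'i'; stems ending in -z add the prefix be-; stems ending in -m change the last vowel to 'e'.
So hoslownen → hoslownenish.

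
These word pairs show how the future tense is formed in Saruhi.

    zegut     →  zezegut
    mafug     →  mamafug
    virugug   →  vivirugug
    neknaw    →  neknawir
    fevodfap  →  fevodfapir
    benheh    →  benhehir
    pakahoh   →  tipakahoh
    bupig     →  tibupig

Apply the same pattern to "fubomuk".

fufubomuk

benheh and pakahoh both end in -h yet inflect differently (benhehir, tipakahoh), so the final letter is not what conditions the rule; the last vowel is.
"fubomuk" has last vowel 'u'. The stems whose last vowel is 'u' (zegut → zezegut, mafug → mamafug, virugug → vivirugug) repeat the first consonant+vowel as a prefix.
The other patterns: stems whose last vowel is 'a' or 'e' add -ir; stems whose last vowel is 'i' or 'o' add the prefix ti-.
So fubomuk → fufubomuk.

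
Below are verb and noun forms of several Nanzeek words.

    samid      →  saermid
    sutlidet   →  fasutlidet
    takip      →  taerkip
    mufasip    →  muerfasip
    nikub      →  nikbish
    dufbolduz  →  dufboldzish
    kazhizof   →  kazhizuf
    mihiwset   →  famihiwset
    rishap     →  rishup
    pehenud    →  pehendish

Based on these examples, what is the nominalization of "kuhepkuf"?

kuhepkfish

samid and pehenud both end in -d yet inflect differently (saermid, pehendish), so the final letter is not what conditions the rule; the last vowel is.
"kuhepkuf" has last vowel 'u'. The stems whose last vowel is 'u' (pehenud → pehendish, nikub → nikbish, dufbolduz → dufboldzish) delete the last vowel and add -ish.
So kuhepkuf → kuhepkfish.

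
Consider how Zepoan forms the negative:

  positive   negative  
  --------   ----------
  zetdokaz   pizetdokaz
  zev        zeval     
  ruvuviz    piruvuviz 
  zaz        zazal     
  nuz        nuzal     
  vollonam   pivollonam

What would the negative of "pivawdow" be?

zaz and ruvuviz both end in -z yet inflect differently (zazal, piruvuviz), so the final letter is not what conditions the rule; the number of vowels is.
"pivawdow" has 3 vowels. The stems with 3 vowels (ruvuviz → piruvuviz, zetdokaz → pizetdokaz, vollonam → pivollonam) add the prefix pi-.
The other pattern: stems with 1 vowel add -al.
So pivawdow → pipivawdow.

pipivawdow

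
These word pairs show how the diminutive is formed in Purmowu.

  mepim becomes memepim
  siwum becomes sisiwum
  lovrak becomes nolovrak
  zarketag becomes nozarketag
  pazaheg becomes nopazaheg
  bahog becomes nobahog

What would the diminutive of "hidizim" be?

"hidizim" ends in -m. The stems ending in -m (mepim → memepim, siwum → sisiwum) repeat the first consonant+vowel as a prefix.
The other pattern: stems ending in -g or -k add the prefix no-.
So hidizim → hihidizim.

hihidizim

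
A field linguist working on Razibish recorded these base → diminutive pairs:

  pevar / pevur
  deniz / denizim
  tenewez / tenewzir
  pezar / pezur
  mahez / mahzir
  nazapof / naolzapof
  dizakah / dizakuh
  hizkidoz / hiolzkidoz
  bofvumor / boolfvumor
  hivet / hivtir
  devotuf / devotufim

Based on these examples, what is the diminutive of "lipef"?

lipfir

pevar and bofvumor both end in -r yet inflect differently (pevur, boolfvumor), so the final letter is not what conditions the rule; the last vowel is.
"lipef" has last vowel 'e'. The stems whose last vowel is 'e' (hivet → hivtir, tenewez → tenewzir, mahez → mahzir) delete the last vowel and add -ir.
So lipef → lipfir.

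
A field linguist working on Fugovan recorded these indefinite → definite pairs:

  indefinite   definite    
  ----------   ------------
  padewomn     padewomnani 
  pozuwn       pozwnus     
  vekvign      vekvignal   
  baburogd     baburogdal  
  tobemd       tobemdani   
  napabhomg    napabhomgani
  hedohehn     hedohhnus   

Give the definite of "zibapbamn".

padewomn and vekvign both end in -n yet inflect differently (padewomnani, vekvignal), so the final letter is not what conditions the rule; the second-to-last letter is.
"zibapbamn" has second-to-last letter 'm'. The stems whose second-to-last letter is 'm' (tobemd → tobemdani, padewomn → padewomnani, napabhomg → napabhomgani) add -ani.
The other patterns: stems whose second-to-last letter is 'g' add -al; stems whose second-to-last letter is 'h' or 'w' delete the last vowel and add -us.
So zibapbamn → zibapbamnani.

zibapbamnani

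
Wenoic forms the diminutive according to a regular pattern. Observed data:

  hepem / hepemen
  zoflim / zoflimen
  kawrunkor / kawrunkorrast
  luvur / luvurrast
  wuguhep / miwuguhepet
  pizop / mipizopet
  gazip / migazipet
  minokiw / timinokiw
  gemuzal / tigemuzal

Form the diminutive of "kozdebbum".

kozdebbumen

hepem and wuguhep both have last vowel 'e' yet inflect differently (hepemen, miwuguhepet), so the last vowel is not what conditions the rule; the final letter is.
"kozdebbum" ends in -m. The stems ending in -m (hepem → hepemen, zoflim → zoflimen) add -en.
The other patterns: stems ending in -r double the final consonant and add -ast; stems ending in -p add mi- … -et around the stem; stems ending in -l or -w add the prefix ti-.
So kozdebbum → kozdebbumen.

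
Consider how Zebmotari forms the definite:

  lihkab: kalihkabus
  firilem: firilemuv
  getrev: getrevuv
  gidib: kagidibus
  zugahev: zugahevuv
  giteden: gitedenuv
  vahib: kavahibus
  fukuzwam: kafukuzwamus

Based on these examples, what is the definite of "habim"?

kahabimus

firilem and fukuzwam both end in -m yet inflect differently (firilemuv, kafukuzwamus), so the final letter is not what conditions the rule; the last vowel is.
"habim" has last vowel 'i'. The stems whose last vowel is 'i' (vahib → kavahibus, gidib → kagidibus) add ka- … -us around the stem.
The other pattern: stems whose last vowel is 'e' add -uv.
So habim → kahabimus.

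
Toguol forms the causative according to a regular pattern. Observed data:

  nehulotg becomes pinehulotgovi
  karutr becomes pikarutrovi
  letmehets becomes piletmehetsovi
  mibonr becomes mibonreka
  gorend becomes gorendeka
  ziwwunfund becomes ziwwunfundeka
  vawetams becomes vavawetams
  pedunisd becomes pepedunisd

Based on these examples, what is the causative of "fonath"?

pifonathovi

"fonath" has second-to-last letter 't'. The stems whose second-to-last letter is 't' (nehulotg → pinehulotgovi, karutr → pikarutrovi, letmehets → piletmehetsovi) add pi- … -ovi around the stem.
So fonath → pifonathovi.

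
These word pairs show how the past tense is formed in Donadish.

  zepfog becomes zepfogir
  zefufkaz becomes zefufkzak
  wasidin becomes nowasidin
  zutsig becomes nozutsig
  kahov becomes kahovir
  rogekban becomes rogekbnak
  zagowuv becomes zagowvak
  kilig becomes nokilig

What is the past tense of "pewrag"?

pewrgak

kilig and zepfog both end in -g yet inflect differently (nokilig, zepfogir), so the final letter is not what conditions the rule; the last vowel is.
"pewrag" has last vowel 'a'. The stems whose last vowel is 'a' (zefufkaz → zefufkzak, rogekban → rogekbnak) delete the last vowel and add -ak.
The other patterns: stems whose last vowel is 'i' add the prefix no-; stems whose last vowel is 'o' add -ir.
So pewrag → pewrgak.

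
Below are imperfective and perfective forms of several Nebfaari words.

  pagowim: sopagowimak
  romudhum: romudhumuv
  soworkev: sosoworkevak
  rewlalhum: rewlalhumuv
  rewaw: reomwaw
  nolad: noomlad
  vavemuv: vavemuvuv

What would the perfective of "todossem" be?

"todossem" has last vowel 'e'. The one such stem in the data (soworkev → sosoworkevak) adds so- … -ak around the stem, so the same rule applies.
So todossem → sotodossemak.

sotodossemak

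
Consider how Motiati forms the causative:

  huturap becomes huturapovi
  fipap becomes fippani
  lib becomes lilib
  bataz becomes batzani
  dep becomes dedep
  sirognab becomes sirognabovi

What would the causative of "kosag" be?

kosgani

dep and fipap both end in -p yet inflect differently (dedep, fippani), so the final letter is not what conditions the rule; the number of vowels is.
"kosag" has 2 vowels. The stems with 2 vowels (fipap → fippani, bataz → batzani) delete the last vowel and add -ani.
So kosag → kosgani.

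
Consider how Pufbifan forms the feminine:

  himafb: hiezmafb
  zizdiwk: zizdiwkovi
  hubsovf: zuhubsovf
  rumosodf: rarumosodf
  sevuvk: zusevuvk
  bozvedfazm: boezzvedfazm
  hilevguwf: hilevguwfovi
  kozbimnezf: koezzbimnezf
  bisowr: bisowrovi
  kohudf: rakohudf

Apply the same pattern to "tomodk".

ratomodk

hilevguwf and kohudf both end in -f yet inflect differently (hilevguwfovi, rakohudf), so the final letter is not what conditions the rule; the second-to-last letter is.
"tomodk" has second-to-last letter 'd'. The stems whose second-to-last letter is 'd' (kohudf → rakohudf, rumosodf → rarumosodf) add the prefix ra-.
The other patterns: stems whose second-to-last letter is 'w' add -ovi; stems whose second-to-last letter is 'v' add the prefix zu-; stems whose second-to-last letter is 'f' or 'z' insert -ez- after the first vowel.
So tomodk → ratomodk.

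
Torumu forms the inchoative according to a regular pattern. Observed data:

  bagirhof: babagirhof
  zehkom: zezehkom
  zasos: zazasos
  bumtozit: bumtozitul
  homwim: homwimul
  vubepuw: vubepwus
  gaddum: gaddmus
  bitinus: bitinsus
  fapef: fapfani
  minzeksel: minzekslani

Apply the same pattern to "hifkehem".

"hifkehem" has last vowel 'e'. The stems whose last vowel is 'e' (fapef → fapfani, minzeksel → minzekslani) delete the last vowel and add -ani.
The other patterns: stems whose last vowel is 'o' repeat the first consonant+vowel as a prefix; stems whose last vowel is 'i' add -ul; stems whose last vowel is 'u' delete the last vowel and add -us.
So hifkehem → hifkehmani.

hifkehmani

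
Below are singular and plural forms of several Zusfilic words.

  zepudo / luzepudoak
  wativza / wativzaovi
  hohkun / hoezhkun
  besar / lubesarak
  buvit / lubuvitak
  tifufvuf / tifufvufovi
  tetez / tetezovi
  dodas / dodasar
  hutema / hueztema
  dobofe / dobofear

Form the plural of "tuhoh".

wativza and hutema both end in -a yet inflect differently (wativzaovi, hueztema), so the final letter is not what conditions the rule; the first letter is.
"tuhoh" begins with t-. The stems beginning with t- (tetez → tetezovi, tifufvuf → tifufvufovi) add -ovi.
So tuhoh → tuhohovi.

tuhohovi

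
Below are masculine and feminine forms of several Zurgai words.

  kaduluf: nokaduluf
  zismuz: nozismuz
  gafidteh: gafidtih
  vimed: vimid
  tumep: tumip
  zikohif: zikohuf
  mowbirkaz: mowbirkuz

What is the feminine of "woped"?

wopid

kaduluf and zikohif both end in -f yet inflect differently (nokaduluf, zikohuf), so the final letter is not what conditions the rule; the last vowel is.
"woped" has last vowel 'e'. The stems whose last vowel is 'e' (gafidteh → gafidtih, vimed → vimid, tumep → tumip) change the last vowel to 'i'.
So woped → wopid.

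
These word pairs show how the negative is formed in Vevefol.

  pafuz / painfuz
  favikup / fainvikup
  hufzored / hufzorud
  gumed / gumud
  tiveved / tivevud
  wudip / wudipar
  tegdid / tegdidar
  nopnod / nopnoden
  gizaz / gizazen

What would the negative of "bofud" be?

boinfud

favikup and wudip both end in -p yet inflect differently (fainvikup, wudipar), so the final letter is not what conditions the rule; the last vowel is.
"bofud" has last vowel 'u'. The stems whose last vowel is 'u' (pafuz → painfuz, favikup → fainvikup) insert -in- after the first vowel.
The other patterns: stems whose last vowel is 'e' change the last vowel to 'u'; stems whose last vowel is 'i' add -ar; stems whose last vowel is 'a' or 'o' add -en.
So bofud → boinfud.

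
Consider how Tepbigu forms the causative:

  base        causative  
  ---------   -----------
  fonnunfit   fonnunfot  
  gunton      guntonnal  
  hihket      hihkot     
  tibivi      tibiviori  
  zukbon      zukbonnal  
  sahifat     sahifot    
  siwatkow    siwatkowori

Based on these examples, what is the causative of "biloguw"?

fonnunfit and tibivi both have last vowel 'i' yet inflect differently (fonnunfot, tibiviori), so the last vowel is not what conditions the rule; the final letter is.
"biloguw" ends in -w. The one such stem in the data (siwatkow → siwatkowori) adds -ori, so the same rule applies.
The other patterns: stems ending in -n double the final consonant and add -al; stems ending in -t change the last vowel to 'o'.
So biloguw → biloguwori.

biloguwori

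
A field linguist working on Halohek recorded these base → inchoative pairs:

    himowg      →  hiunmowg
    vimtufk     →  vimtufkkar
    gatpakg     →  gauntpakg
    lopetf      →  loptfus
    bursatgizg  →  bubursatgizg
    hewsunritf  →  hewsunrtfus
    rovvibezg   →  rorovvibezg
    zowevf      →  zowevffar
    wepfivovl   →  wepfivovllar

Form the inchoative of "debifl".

"debifl" has second-to-last letter 'f'. The one such stem in the data (vimtufk → vimtufkkar) doubles the final consonant and adds -ar (as do wepfivovl, zowevf), so the same rule applies.
The other patterns: stems whose second-to-last letter is 't' delete the last vowel and add -us; stems whose second-to-last letter is 'z' repeat the first consonant+vowel as a prefix; stems whose second-to-last letter is 'k' or 'w' insert -un- after the first vowel.
So debifl → debifllar.

debifllar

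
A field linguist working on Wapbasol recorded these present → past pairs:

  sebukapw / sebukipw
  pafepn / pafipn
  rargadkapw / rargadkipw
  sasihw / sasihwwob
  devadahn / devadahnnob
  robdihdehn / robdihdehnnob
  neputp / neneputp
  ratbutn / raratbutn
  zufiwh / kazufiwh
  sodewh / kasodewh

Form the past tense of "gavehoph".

"gavehoph" has second-to-last letter 'p'. The stems whose second-to-last letter is 'p' (sebukapw → sebukipw, pafepn → pafipn, rargadkapw → rargadkipw) change the last vowel to 'i'.
So gavehoph → gavehiph.

gavehiph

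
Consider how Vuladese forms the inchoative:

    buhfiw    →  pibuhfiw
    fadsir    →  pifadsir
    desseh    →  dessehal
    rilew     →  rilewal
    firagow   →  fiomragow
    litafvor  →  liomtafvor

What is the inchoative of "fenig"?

buhfiw and rilew both end in -w yet inflect differently (pibuhfiw, rilewal), so the final letter is not what conditions the rule; the last vowel is.
"fenig" has last vowel 'i'. The stems whose last vowel is 'i' (buhfiw → pibuhfiw, fadsir → pifadsir) add the prefix pi-.
The other patterns: stems whose last vowel is 'e' add -al; stems whose last vowel is 'o' insert -om- after the first vowel.
So fenig → pifenig.

pifenig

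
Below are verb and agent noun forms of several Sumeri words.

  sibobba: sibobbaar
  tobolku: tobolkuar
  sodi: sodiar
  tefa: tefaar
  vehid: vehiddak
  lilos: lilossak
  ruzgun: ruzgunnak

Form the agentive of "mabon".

sodi and vehid both have last vowel 'i' yet inflect differently (sodiar, vehiddak), so the last vowel is not what conditions the rule; whether the stem ends in a vowel or a consonant is.
"mabon" ends in a consonant. The stems ending in a consonant (vehid → vehiddak, lilos → lilossak, ruzgun → ruzgunnak) double the final consonant and add -ak.
So mabon → mabonnak.

mabonnak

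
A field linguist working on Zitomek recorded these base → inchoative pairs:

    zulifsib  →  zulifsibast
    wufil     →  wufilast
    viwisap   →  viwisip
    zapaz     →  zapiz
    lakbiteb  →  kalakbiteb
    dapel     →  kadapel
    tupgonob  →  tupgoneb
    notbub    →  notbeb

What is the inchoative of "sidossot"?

sidosset

"sidossot" has last vowel 'o'. The one such stem in the data (tupgonob → tupgoneb) changes the last vowel to 'e' (as does notbub), so the same rule applies.
So sidossot → sidosset.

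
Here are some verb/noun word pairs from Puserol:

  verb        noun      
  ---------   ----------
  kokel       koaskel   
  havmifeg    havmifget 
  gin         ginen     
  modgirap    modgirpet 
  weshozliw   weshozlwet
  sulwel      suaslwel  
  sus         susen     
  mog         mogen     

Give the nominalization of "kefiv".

keasfiv

mog and havmifeg both end in -g yet inflect differently (mogen, havmifget), so the final letter is not what conditions the rule; the number of vowels is.
"kefiv" has 2 vowels. The stems with 2 vowels (kokel → koaskel, sulwel → suaslwel) insert -as- after the first vowel.
The other patterns: stems with 1 vowel add -en; stems with 3 vowels delete the last vowel and add -et.
So kefiv → keasfiv.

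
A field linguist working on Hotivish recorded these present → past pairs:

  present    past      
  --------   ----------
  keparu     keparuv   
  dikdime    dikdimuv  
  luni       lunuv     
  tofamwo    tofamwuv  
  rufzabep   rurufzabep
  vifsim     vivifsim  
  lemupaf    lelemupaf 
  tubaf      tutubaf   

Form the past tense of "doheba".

dohebuv

"doheba" ends in a vowel. The stems ending in a vowel (keparu → keparuv, dikdime → dikdimuv, luni → lunuv) drop the final letter and add -uv.
So doheba → dohebuv.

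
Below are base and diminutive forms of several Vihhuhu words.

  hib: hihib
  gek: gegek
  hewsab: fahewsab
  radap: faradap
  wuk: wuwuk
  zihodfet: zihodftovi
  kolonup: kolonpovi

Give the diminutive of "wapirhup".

wapirhpovi

"wapirhup" has 3 vowels. The stems with 3 vowels (zihodfet → zihodftovi, kolonup → kolonpovi) delete the last vowel and add -ovi.
So wapirhup → wapirhpovi.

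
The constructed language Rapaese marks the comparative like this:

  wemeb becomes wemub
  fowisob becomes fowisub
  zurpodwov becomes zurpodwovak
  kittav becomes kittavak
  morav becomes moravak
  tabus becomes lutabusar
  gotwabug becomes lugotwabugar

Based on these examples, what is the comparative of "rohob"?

rohub

fowisob and zurpodwov both have last vowel 'o' yet inflect differently (fowisub, zurpodwovak), so the last vowel is not what conditions the rule; the final letter is.
"rohob" ends in -b. The stems ending in -b (wemeb → wemub, fowisob → fowisub) change the last vowel to 'u'.
The other patterns: stems ending in -v add -ak; stems ending in -g or -s add lu- … -ar around the stem.
So rohob → rohub.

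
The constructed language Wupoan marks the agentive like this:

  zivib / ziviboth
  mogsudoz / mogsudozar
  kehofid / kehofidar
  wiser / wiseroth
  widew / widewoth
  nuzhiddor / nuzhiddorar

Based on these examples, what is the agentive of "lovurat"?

nuzhiddor and wiser both end in -r yet inflect differently (nuzhiddorar, wiseroth), so the final letter is not what conditions the rule; the number of vowels is.
"lovurat" has 3 vowels. The stems with 3 vowels (mogsudoz → mogsudozar, nuzhiddor → nuzhiddorar, kehofid → kehofidar) add -ar.
The other pattern: stems with 2 vowels add -oth.
So lovurat → lovuratar.

lovuratar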